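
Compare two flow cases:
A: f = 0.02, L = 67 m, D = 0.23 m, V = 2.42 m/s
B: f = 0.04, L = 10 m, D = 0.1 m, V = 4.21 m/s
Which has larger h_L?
h_L(A) = 1.739 m, h_L(B) = 3.613 m. Answer: B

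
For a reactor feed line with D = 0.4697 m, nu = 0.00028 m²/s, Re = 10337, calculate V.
Formula: Re = \frac{V D}{\nu}
Substituting knowns: 10337 = V·0.4697/0.00028
Solving for V: V = 10337·0.00028/0.4697 = 6.162 m/s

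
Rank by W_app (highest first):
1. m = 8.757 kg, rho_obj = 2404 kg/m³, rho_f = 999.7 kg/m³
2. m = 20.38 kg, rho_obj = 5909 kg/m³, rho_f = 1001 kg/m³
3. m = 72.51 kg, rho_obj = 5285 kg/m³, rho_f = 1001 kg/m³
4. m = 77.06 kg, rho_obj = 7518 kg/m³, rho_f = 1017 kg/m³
Case 1: W_app = 50.18 N
Case 2: W_app = 166.1 N
Case 3: W_app = 576.6 N
Case 4: W_app = 653.7 N
Ranking (highest first): 4, 3, 2, 1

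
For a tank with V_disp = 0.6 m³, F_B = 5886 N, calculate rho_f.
Formula: F_B = \rho_f g V_{disp}
Substituting knowns: 5886 = rho_f·9.81·0.6
Solving for rho_f: rho_f = 5886/(9.81·0.6) = 1000 kg/m³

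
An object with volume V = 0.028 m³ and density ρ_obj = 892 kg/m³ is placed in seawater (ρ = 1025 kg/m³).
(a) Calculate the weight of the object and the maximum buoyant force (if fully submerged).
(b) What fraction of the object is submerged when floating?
(a) W=rho_obj*g*V=892*9.81*0.028=245.0 N; F_B(max)=rho*g*V=1025*9.81*0.028=281.5 N
(b) Floating fraction=rho_obj/rho=892/1025=0.870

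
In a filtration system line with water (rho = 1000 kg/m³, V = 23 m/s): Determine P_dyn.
Formula: P_{dyn} = \frac{1}{2} \rho V^2
P_dyn = 0.5·1000·23²/1000 = 264.5 kPa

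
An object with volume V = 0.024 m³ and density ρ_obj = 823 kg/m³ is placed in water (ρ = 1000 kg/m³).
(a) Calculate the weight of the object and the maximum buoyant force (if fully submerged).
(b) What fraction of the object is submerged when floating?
(a) W=rho_obj*g*V=823*9.81*0.024=193.8 N; F_B(max)=rho*g*V=1000*9.81*0.024=235.4 N
(b) Floating fraction=rho_obj/rho=823/1000=0.823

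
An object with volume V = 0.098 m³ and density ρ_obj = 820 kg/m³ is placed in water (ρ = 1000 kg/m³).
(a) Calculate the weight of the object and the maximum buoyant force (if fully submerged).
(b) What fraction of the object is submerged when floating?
(a) W=rho_obj*g*V=820*9.81*0.098=788.3 N; F_B(max)=rho*g*V=1000*9.81*0.098=961.4 N
(b) Floating fraction=rho_obj/rho=820/1000=0.820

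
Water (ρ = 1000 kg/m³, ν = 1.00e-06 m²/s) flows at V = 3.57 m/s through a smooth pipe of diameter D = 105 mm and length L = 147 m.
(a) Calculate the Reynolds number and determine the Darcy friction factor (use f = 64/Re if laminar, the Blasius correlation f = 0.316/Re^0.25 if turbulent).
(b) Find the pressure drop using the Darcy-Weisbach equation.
(a) Re = V·D/ν = 3.57·0.105/1.00e-06 = 374850 → turbulent (Re > 4000); f = 0.316/Re^0.25 = 0.316/374850^0.25 = 0.012771 (Blasius is strictly valid for Re ≲ 1e5; used here as the smooth-pipe estimate the problem specifies)
(b) Darcy-Weisbach: ΔP = f·(L/D)·½ρV²/1000 = 0.012771·(147/0.105)·½·1000·3.57²/1000 = 113.9 kPa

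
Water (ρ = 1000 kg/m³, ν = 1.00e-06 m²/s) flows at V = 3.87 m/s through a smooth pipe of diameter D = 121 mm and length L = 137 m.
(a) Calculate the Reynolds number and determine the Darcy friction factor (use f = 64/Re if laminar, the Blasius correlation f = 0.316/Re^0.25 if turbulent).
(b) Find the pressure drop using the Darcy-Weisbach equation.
(a) Re = V·D/ν = 3.87·0.121/1.00e-06 = 468270 → turbulent (Re > 4000); f = 0.316/Re^0.25 = 0.316/468270^0.25 = 0.01208 (Blasius is strictly valid for Re ≲ 1e5; used here as the smooth-pipe estimate the problem specifies)
(b) Darcy-Weisbach: ΔP = f·(L/D)·½ρV²/1000 = 0.01208·(137/0.121)·½·1000·3.87²/1000 = 102.4 kPa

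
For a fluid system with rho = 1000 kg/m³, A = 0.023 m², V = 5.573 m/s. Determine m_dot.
Formula: \dot{m} = \rho A V
m_dot = 1000·0.023·5.573 = 128.2 kg/s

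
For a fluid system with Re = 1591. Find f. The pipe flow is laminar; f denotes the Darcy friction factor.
Formula: f = \frac{64}{Re}
f = 64/1591 = 0.04023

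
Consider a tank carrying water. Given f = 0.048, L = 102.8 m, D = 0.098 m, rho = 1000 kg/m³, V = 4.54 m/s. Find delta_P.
Formula: \Delta P = f \frac{L}{D} \frac{\rho V^2}{2}
delta_P = 0.048·(102.8/0.098)·0.5·1000·4.54²/1000 = 518.9 kPa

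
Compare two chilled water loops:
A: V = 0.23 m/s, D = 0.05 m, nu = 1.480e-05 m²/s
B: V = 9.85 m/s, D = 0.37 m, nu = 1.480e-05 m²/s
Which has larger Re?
Re(A) = 777, Re(B) = 246250. Answer: B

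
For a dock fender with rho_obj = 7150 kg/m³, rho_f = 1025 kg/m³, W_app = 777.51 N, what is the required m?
Formula: W_{app} = mg\left(1 - \frac{\rho_f}{\rho_{obj}}\right)
Substituting knowns: 777.51 = m·9.81·(1 − 1025/7150)
Solving for m: m = 777.51/(9.81·(1 − 1025/7150)) = 92.52 kg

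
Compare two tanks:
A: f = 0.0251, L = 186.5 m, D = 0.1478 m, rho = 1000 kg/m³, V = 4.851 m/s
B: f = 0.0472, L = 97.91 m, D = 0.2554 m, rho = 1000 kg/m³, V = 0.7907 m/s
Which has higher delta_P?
delta_P(A) = 372.7 kPa, delta_P(B) = 5.656 kPa. Answer: A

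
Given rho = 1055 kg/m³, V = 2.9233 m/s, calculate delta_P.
Formula: V = \sqrt{\frac{2 \Delta P}{\rho}}
Substituting knowns: 2.9233 = √(2·(delta_P·1000)/1055)
Solving for delta_P: delta_P = 2.9233²·1055/2/1000 = 4.508 kPa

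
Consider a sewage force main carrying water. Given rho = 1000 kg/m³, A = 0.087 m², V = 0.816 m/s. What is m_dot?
Formula: \dot{m} = \rho A V
m_dot = 1000·0.087·0.816 = 70.99 kg/s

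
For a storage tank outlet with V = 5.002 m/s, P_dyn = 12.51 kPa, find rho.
Formula: P_{dyn} = \frac{1}{2} \rho V^2
Substituting knowns: 12.51 = 0.5·rho·5.002²/1000
Solving for rho: rho = 2·(12.51·1000)/5.002² = 1000 kg/m³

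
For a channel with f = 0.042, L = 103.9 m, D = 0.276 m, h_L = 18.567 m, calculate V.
Formula: h_L = f \frac{L}{D} \frac{V^2}{2g}
Substituting knowns: 18.567 = 0.042·(103.9/0.276)·V²/(2·9.81)
Solving for V: V = √(18.567·2·9.81/(0.042·(103.9/0.276))) = 4.8 m/s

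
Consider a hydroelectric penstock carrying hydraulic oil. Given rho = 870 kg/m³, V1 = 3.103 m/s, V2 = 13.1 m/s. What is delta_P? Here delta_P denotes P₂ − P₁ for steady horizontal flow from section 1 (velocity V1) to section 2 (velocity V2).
Formula: \Delta P = \frac{1}{2} \rho (V_1^2 - V_2^2)
delta_P = 0.5·870·(3.103² − 13.1²)/1000 = -70.46 kPa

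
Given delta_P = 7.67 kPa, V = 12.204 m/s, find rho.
Formula: V = \sqrt{\frac{2 \Delta P}{\rho}}
Substituting knowns: 12.204 = √(2·(7.67·1000)/rho)
Solving for rho: rho = 2·(7.67·1000)/12.204² = 103 kg/m³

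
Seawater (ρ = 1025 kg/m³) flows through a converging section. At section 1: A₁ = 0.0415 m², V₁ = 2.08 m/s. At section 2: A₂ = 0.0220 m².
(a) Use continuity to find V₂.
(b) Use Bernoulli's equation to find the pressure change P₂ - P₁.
(a) Continuity: A₁V₁=A₂V₂ -> V₂=A₁V₁/A₂=0.0415*2.08/0.0220=3.92 m/s
(b) Bernoulli: P₂-P₁=0.5*rho*(V₁^2-V₂^2)/1000=0.5*1025*(2.08^2-3.92^2)/1000=-5.658 kPa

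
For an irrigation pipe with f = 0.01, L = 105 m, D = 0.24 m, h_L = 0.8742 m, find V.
Formula: h_L = f \frac{L}{D} \frac{V^2}{2g}
Substituting knowns: 0.8742 = 0.01·(105/0.24)·V²/(2·9.81)
Solving for V: V = √(0.8742·2·9.81/(0.01·(105/0.24))) = 1.98 m/s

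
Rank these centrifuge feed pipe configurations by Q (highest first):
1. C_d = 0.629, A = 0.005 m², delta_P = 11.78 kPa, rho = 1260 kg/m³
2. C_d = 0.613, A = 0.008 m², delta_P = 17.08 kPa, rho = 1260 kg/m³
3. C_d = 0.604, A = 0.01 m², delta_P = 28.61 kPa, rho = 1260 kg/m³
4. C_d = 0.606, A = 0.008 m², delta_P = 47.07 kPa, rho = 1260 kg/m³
Case 1: Q = 13.6 L/s
Case 2: Q = 25.53 L/s
Case 3: Q = 40.7 L/s
Case 4: Q = 41.9 L/s
Ranking (highest first): 4, 3, 2, 1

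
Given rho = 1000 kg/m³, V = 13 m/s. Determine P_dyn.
Formula: P_{dyn} = \frac{1}{2} \rho V^2
P_dyn = 0.5·1000·13²/1000 = 84.5 kPa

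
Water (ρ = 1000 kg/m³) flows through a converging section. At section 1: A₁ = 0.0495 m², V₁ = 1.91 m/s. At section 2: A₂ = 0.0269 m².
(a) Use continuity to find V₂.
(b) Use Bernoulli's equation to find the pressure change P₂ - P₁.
(a) Continuity: A₁V₁=A₂V₂ -> V₂=A₁V₁/A₂=0.0495*1.91/0.0269=3.51 m/s
(b) Bernoulli: P₂-P₁=0.5*rho*(V₁^2-V₂^2)/1000=0.5*1000*(1.91^2-3.51^2)/1000=-4.336 kPa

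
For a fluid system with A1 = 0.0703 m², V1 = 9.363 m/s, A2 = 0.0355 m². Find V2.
Formula: V_2 = \frac{A_1 V_1}{A_2}
V2 = 0.0703·9.363/0.0355 = 18.54 m/s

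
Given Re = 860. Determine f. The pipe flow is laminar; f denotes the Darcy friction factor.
Formula: f = \frac{64}{Re}
f = 64/860 = 0.07442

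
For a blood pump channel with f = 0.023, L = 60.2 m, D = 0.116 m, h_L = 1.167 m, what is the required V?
Formula: h_L = f \frac{L}{D} \frac{V^2}{2g}
Substituting knowns: 1.167 = 0.023·(60.2/0.116)·V²/(2·9.81)
Solving for V: V = √(1.167·2·9.81/(0.023·(60.2/0.116))) = 1.385 m/s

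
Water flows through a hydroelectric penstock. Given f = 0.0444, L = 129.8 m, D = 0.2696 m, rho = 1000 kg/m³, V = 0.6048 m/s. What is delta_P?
Formula: \Delta P = f \frac{L}{D} \frac{\rho V^2}{2}
delta_P = 0.0444·(129.8/0.2696)·0.5·1000·0.6048²/1000 = 3.91 kPa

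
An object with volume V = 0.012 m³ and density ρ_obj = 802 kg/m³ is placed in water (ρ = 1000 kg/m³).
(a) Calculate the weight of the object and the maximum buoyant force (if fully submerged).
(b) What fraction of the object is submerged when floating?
(a) W=rho_obj*g*V=802*9.81*0.012=94.4 N; F_B(max)=rho*g*V=1000*9.81*0.012=117.7 N
(b) Floating fraction=rho_obj/rho=802/1000=0.802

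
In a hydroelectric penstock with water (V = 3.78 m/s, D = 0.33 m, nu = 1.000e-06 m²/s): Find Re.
Formula: Re = \frac{V D}{\nu}
Re = 3.78·0.33/1.000e-06 = 1.247e+06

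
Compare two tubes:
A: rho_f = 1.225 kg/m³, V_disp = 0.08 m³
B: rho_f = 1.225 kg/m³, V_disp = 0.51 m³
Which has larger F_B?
F_B(A) = 0.9614 N, F_B(B) = 6.129 N. Answer: B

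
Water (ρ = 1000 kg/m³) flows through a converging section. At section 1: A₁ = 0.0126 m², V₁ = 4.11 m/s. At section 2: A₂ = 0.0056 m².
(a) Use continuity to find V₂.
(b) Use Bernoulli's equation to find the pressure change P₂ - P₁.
(a) Continuity: A₁V₁=A₂V₂ -> V₂=A₁V₁/A₂=0.0126*4.11/0.0056=9.25 m/s
(b) Bernoulli: P₂-P₁=0.5*rho*(V₁^2-V₂^2)/1000=0.5*1000*(4.11^2-9.25^2)/1000=-34.34 kPa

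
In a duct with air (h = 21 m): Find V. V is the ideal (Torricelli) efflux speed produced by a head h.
Formula: V = \sqrt{2 g h}
V = √(2·9.81·21) = 20.3 m/s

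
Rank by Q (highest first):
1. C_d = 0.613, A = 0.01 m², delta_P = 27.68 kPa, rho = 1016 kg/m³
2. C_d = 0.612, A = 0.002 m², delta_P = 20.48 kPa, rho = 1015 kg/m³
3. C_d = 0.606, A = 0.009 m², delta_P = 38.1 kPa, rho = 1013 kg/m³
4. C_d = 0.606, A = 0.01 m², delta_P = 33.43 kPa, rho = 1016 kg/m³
Case 1: Q = 45.25 L/s
Case 2: Q = 7.776 L/s
Case 3: Q = 47.3 L/s
Case 4: Q = 49.16 L/s
Ranking (highest first): 4, 3, 1, 2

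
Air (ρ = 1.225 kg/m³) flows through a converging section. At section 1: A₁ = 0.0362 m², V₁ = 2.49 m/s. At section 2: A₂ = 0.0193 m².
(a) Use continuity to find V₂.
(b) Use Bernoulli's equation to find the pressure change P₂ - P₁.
(a) Continuity: A₁V₁=A₂V₂ -> V₂=A₁V₁/A₂=0.0362*2.49/0.0193=4.67 m/s
(b) Bernoulli: P₂-P₁=0.5*rho*(V₁^2-V₂^2)/1000=0.5*1.225*(2.49^2-4.67^2)/1000=-0.00956 kPa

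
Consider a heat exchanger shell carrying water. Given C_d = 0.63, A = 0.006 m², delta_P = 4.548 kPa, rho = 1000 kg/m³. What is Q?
Formula: Q = C_d A \sqrt{\frac{2 \Delta P}{\rho}}
Q = 0.63·0.006·√(2·(4.548·1000)/1000)·1000 = 11.4 L/s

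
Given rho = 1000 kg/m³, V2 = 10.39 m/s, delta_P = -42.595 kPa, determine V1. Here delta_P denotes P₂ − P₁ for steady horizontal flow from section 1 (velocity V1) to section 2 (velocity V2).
Formula: \Delta P = \frac{1}{2} \rho (V_1^2 - V_2^2)
Substituting knowns: -42.595 = 0.5·1000·(V1² − 10.39²)/1000
Solving for V1: V1 = √(10.39² + 2·(-42.595·1000)/1000) = 4.771 m/s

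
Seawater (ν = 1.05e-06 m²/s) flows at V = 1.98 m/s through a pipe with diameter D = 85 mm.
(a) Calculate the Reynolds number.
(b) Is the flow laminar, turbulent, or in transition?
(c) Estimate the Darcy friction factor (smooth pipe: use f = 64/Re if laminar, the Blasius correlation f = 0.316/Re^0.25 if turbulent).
(a) Re = V·D/ν = 1.98·0.085/1.05e-06 = 160290
(b) Flow regime: turbulent (Re > 4000)
(c) Friction factor: f = 0.316/Re^0.25 = 0.316/160290^0.25 = 0.01579 (Blasius is strictly valid for Re ≲ 1e5; used here as the smooth-pipe estimate the problem specifies)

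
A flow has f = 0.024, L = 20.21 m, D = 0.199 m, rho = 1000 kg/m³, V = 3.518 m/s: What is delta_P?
Formula: \Delta P = f \frac{L}{D} \frac{\rho V^2}{2}
delta_P = 0.024·(20.21/0.199)·0.5·1000·3.518²/1000 = 15.08 kPa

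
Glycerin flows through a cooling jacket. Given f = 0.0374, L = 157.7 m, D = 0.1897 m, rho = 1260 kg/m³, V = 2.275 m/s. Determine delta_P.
Formula: \Delta P = f \frac{L}{D} \frac{\rho V^2}{2}
delta_P = 0.0374·(157.7/0.1897)·0.5·1260·2.275²/1000 = 101.4 kPa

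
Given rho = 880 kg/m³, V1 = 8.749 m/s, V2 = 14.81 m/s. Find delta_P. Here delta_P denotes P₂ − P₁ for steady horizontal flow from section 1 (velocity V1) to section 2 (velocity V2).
Formula: \Delta P = \frac{1}{2} \rho (V_1^2 - V_2^2)
delta_P = 0.5·880·(8.749² − 14.81²)/1000 = -62.83 kPa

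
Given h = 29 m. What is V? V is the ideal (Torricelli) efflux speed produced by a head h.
Formula: V = \sqrt{2 g h}
V = √(2·9.81·29) = 23.85 m/s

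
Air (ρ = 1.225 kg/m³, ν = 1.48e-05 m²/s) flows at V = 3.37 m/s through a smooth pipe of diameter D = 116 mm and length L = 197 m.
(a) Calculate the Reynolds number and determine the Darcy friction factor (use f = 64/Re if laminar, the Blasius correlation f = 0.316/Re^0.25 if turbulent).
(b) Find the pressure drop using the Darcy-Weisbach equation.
(a) Re = V·D/ν = 3.37·0.116/1.48e-05 = 26414 → turbulent (Re > 4000); f = 0.316/Re^0.25 = 0.316/26414^0.25 = 0.024787
(b) Darcy-Weisbach: ΔP = f·(L/D)·½ρV²/1000 = 0.024787·(197/0.116)·½·1.225·3.37²/1000 = 0.2928 kPa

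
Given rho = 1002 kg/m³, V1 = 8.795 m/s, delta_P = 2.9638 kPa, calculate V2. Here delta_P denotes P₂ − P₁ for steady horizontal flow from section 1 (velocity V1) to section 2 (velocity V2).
Formula: \Delta P = \frac{1}{2} \rho (V_1^2 - V_2^2)
Substituting knowns: 2.9638 = 0.5·1002·(8.795² − V2²)/1000
Solving for V2: V2 = √(8.795² − 2·(2.9638·1000)/1002) = 8.452 m/s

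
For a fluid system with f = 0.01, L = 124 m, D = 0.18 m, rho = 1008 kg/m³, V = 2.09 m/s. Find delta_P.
Formula: \Delta P = f \frac{L}{D} \frac{\rho V^2}{2}
delta_P = 0.01·(124/0.18)·0.5·1008·2.09²/1000 = 15.17 kPa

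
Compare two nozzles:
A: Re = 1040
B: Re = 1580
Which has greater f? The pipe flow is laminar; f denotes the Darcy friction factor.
f(A) = 0.06154, f(B) = 0.04051. Answer: A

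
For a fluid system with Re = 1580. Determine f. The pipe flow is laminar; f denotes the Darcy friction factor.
Formula: f = \frac{64}{Re}
f = 64/1580 = 0.04051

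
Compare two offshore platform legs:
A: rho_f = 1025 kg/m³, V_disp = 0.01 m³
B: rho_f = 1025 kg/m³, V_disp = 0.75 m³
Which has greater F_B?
F_B(A) = 100.6 N, F_B(B) = 7541 N. Answer: B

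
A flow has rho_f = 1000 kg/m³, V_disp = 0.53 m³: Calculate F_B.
Formula: F_B = \rho_f g V_{disp}
F_B = 1000·9.81·0.53 = 5199 N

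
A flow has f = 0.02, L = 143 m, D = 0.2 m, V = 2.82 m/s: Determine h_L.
Formula: h_L = f \frac{L}{D} \frac{V^2}{2g}
h_L = 0.02·(143/0.2)·2.82²/(2·9.81) = 5.796 m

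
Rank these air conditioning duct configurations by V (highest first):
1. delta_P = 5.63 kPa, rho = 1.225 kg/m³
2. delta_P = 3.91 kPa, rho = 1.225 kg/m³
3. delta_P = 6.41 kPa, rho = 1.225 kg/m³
Case 1: V = 95.87 m/s
Case 2: V = 79.9 m/s
Case 3: V = 102.3 m/s
Ranking (highest first): 3, 1, 2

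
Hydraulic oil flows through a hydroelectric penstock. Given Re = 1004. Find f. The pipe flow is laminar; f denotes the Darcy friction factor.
Formula: f = \frac{64}{Re}
f = 64/1004 = 0.06375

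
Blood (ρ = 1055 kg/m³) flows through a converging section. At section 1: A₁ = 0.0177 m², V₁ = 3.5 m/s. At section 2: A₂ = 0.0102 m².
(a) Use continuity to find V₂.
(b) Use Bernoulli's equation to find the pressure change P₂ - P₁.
(a) Continuity: A₁V₁=A₂V₂ -> V₂=A₁V₁/A₂=0.0177*3.5/0.0102=6.07 m/s
(b) Bernoulli: P₂-P₁=0.5*rho*(V₁^2-V₂^2)/1000=0.5*1055*(3.5^2-6.07^2)/1000=-12.97 kPa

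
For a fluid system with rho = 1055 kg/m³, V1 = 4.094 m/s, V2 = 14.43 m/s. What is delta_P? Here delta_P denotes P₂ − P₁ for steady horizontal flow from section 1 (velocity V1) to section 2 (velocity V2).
Formula: \Delta P = \frac{1}{2} \rho (V_1^2 - V_2^2)
delta_P = 0.5·1055·(4.094² − 14.43²)/1000 = -101 kPa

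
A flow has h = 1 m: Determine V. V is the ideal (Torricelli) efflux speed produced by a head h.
Formula: V = \sqrt{2 g h}
V = √(2·9.81·1) = 4.429 m/s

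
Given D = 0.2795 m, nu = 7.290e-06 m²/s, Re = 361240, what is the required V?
Formula: Re = \frac{V D}{\nu}
Substituting knowns: 361240 = V·0.2795/7.290e-06
Solving for V: V = 361240·7.290e-06/0.2795 = 9.422 m/s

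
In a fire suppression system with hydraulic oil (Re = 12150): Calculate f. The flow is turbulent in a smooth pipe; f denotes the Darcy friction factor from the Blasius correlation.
Formula: f = \frac{0.316}{Re^{0.25}}
f = 0.316/12150^0.25 = 0.0301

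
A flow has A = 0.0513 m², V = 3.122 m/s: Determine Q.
Formula: Q = A V
Q = 0.0513·3.122·1000 = 160.2 L/s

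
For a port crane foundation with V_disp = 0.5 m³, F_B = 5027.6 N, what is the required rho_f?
Formula: F_B = \rho_f g V_{disp}
Substituting knowns: 5027.6 = rho_f·9.81·0.5
Solving for rho_f: rho_f = 5027.6/(9.81·0.5) = 1025 kg/m³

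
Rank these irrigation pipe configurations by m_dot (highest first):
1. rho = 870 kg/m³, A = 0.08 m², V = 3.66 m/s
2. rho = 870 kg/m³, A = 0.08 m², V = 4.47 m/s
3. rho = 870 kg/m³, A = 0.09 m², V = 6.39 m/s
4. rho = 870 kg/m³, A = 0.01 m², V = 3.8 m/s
Case 1: m_dot = 254.7 kg/s
Case 2: m_dot = 311.1 kg/s
Case 3: m_dot = 500.3 kg/s
Case 4: m_dot = 33.06 kg/s
Ranking (highest first): 3, 2, 1, 4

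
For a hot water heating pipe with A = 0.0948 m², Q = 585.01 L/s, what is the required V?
Formula: Q = A V
Substituting knowns: 585.01 = 0.0948·V·1000
Solving for V: V = (585.01/1000)/0.0948 = 6.171 m/s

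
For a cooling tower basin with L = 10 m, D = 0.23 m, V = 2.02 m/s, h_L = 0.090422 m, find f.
Formula: h_L = f \frac{L}{D} \frac{V^2}{2g}
Substituting knowns: 0.090422 = f·(10/0.23)·2.02²/(2·9.81)
Solving for f: f = 0.090422·2·9.81/((10/0.23)·2.02²) = 0.01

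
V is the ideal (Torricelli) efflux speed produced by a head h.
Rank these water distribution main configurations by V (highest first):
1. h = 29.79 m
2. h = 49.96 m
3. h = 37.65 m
Case 1: V = 24.18 m/s
Case 2: V = 31.31 m/s
Case 3: V = 27.18 m/s
Ranking (highest first): 2, 3, 1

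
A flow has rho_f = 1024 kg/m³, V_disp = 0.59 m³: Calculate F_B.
Formula: F_B = \rho_f g V_{disp}
F_B = 1024·9.81·0.59 = 5927 N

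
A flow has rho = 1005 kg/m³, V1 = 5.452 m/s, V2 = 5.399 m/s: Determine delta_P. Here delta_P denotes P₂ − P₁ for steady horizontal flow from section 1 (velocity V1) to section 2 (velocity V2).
Formula: \Delta P = \frac{1}{2} \rho (V_1^2 - V_2^2)
delta_P = 0.5·1005·(5.452² − 5.399²)/1000 = 0.289 kPa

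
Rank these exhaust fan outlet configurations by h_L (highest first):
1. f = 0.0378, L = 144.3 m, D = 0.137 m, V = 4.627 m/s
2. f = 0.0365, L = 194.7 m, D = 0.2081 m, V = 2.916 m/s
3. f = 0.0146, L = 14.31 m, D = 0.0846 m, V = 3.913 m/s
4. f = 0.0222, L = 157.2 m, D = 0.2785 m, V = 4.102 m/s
Case 1: h_L = 43.44 m
Case 2: h_L = 14.8 m
Case 3: h_L = 1.927 m
Case 4: h_L = 10.75 m
Ranking (highest first): 1, 2, 4, 3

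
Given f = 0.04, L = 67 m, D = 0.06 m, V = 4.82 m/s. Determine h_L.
Formula: h_L = f \frac{L}{D} \frac{V^2}{2g}
h_L = 0.04·(67/0.06)·4.82²/(2·9.81) = 52.89 m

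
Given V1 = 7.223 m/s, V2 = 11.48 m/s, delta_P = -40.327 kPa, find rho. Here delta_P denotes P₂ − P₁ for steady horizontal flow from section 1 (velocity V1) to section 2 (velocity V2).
Formula: \Delta P = \frac{1}{2} \rho (V_1^2 - V_2^2)
Substituting knowns: -40.327 = 0.5·rho·(7.223² − 11.48²)/1000
Solving for rho: rho = 2·(-40.327·1000)/(7.223² − 11.48²) = 1013 kg/m³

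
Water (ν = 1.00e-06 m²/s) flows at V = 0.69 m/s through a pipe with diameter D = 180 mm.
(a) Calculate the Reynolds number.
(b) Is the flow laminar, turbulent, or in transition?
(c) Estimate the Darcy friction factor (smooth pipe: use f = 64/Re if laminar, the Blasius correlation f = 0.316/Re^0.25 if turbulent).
(a) Re = V·D/ν = 0.69·0.18/1.00e-06 = 124200
(b) Flow regime: turbulent (Re > 4000)
(c) Friction factor: f = 0.316/Re^0.25 = 0.316/124200^0.25 = 0.01683 (Blasius is strictly valid for Re ≲ 1e5; used here as the smooth-pipe estimate the problem specifies)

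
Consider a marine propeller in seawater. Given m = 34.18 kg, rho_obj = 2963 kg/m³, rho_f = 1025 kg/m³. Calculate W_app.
Formula: W_{app} = mg\left(1 - \frac{\rho_f}{\rho_{obj}}\right)
W_app = 34.18·9.81·(1 − 1025/2963) = 219.3 N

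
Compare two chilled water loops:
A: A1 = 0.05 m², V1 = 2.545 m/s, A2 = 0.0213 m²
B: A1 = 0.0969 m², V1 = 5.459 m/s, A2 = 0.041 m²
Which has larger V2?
V2(A) = 5.974 m/s, V2(B) = 12.9 m/s. Answer: B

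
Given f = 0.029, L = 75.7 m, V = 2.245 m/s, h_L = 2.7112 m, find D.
Formula: h_L = f \frac{L}{D} \frac{V^2}{2g}
Substituting knowns: 2.7112 = 0.029·(75.7/D)·2.245²/(2·9.81)
Solving for D: D = 0.029·75.7·2.245²/(2·9.81·2.7112) = 0.208 m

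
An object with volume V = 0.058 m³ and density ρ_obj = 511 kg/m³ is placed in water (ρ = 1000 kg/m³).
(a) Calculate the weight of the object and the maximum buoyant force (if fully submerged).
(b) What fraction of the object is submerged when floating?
(a) W=rho_obj*g*V=511*9.81*0.058=290.7 N; F_B(max)=rho*g*V=1000*9.81*0.058=569.0 N
(b) Floating fraction=rho_obj/rho=511/1000=0.511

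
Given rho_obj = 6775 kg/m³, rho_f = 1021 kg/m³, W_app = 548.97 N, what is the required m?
Formula: W_{app} = mg\left(1 - \frac{\rho_f}{\rho_{obj}}\right)
Substituting knowns: 548.97 = m·9.81·(1 − 1021/6775)
Solving for m: m = 548.97/(9.81·(1 − 1021/6775)) = 65.89 kg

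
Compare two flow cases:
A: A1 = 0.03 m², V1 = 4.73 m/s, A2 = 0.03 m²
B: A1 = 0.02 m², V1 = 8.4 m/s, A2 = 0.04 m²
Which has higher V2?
V2(A) = 4.73 m/s, V2(B) = 4.2 m/s. Answer: A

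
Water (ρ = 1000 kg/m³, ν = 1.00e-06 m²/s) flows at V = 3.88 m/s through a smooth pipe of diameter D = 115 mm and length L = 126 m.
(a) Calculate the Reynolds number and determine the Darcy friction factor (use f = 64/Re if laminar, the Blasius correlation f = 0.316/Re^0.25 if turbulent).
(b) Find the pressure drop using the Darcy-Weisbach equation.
(a) Re = V·D/ν = 3.88·0.115/1.00e-06 = 446200 → turbulent (Re > 4000); f = 0.316/Re^0.25 = 0.316/446200^0.25 = 0.012227 (Blasius is strictly valid for Re ≲ 1e5; used here as the smooth-pipe estimate the problem specifies)
(b) Darcy-Weisbach: ΔP = f·(L/D)·½ρV²/1000 = 0.012227·(126/0.115)·½·1000·3.88²/1000 = 100.8 kPa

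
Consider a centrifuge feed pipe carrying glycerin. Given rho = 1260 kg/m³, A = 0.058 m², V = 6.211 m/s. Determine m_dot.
Formula: \dot{m} = \rho A V
m_dot = 1260·0.058·6.211 = 453.9 kg/s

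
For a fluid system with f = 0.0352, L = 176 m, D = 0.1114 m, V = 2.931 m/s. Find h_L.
Formula: h_L = f \frac{L}{D} \frac{V^2}{2g}
h_L = 0.0352·(176/0.1114)·2.931²/(2·9.81) = 24.35 m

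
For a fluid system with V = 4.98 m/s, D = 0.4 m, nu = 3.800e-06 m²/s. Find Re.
Formula: Re = \frac{V D}{\nu}
Re = 4.98·0.4/3.800e-06 = 524211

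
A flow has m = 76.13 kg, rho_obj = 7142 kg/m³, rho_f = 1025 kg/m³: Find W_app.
Formula: W_{app} = mg\left(1 - \frac{\rho_f}{\rho_{obj}}\right)
W_app = 76.13·9.81·(1 − 1025/7142) = 639.7 N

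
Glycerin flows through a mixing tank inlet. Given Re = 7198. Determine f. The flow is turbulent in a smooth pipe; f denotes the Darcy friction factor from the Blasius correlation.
Formula: f = \frac{0.316}{Re^{0.25}}
f = 0.316/7198^0.25 = 0.03431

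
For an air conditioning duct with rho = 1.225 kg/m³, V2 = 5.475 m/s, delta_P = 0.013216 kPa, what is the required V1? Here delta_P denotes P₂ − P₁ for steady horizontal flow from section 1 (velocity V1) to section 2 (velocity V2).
Formula: \Delta P = \frac{1}{2} \rho (V_1^2 - V_2^2)
Substituting knowns: 0.013216 = 0.5·1.225·(V1² − 5.475²)/1000
Solving for V1: V1 = √(5.475² + 2·(0.013216·1000)/1.225) = 7.18 m/s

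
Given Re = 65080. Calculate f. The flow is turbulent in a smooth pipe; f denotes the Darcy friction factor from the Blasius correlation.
Formula: f = \frac{0.316}{Re^{0.25}}
f = 0.316/65080^0.25 = 0.01978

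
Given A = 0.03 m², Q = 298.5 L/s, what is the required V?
Formula: Q = A V
Substituting knowns: 298.5 = 0.03·V·1000
Solving for V: V = (298.5/1000)/0.03 = 9.95 m/s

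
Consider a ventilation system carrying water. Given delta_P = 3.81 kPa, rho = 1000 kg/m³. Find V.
Formula: V = \sqrt{\frac{2 \Delta P}{\rho}}
V = √(2·(3.81·1000)/1000) = 2.76 m/s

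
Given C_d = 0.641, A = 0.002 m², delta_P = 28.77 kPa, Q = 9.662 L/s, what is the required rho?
Formula: Q = C_d A \sqrt{\frac{2 \Delta P}{\rho}}
Substituting knowns: 9.662 = 0.641·0.002·√(2·(28.77·1000)/rho)·1000
Solving for rho: rho = 2·(28.77·1000)/((9.662/1000)/(0.641·0.002))² = 1013 kg/m³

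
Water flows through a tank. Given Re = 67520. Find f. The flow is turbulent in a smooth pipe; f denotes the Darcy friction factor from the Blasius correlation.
Formula: f = \frac{0.316}{Re^{0.25}}
f = 0.316/67520^0.25 = 0.0196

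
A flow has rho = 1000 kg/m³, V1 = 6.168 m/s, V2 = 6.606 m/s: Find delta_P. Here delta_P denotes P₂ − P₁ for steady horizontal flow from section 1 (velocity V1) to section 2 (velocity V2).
Formula: \Delta P = \frac{1}{2} \rho (V_1^2 - V_2^2)
delta_P = 0.5·1000·(6.168² − 6.606²)/1000 = -2.798 kPa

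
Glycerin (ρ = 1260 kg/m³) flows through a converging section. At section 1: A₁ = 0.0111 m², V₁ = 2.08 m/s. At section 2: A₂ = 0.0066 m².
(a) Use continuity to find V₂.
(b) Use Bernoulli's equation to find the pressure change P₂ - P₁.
(a) Continuity: A₁V₁=A₂V₂ -> V₂=A₁V₁/A₂=0.0111*2.08/0.0066=3.50 m/s
(b) Bernoulli: P₂-P₁=0.5*rho*(V₁^2-V₂^2)/1000=0.5*1260*(2.08^2-3.50^2)/1000=-4.992 kPa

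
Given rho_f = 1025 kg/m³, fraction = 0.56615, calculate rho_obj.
Formula: f_{sub} = \frac{\rho_{obj}}{\rho_f}
Substituting knowns: 0.56615 = rho_obj/1025
Solving for rho_obj: rho_obj = 0.56615·1025 = 580.3 kg/m³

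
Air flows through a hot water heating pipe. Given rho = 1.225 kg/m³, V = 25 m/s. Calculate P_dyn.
Formula: P_{dyn} = \frac{1}{2} \rho V^2
P_dyn = 0.5·1.225·25²/1000 = 0.3828 kPa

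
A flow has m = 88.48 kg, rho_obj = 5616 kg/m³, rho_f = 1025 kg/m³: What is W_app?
Formula: W_{app} = mg\left(1 - \frac{\rho_f}{\rho_{obj}}\right)
W_app = 88.48·9.81·(1 − 1025/5616) = 709.6 N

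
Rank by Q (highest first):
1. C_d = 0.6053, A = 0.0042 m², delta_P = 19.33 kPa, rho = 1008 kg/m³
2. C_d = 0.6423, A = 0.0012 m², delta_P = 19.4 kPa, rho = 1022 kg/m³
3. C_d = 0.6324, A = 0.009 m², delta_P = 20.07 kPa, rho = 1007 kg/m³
Case 1: Q = 15.74 L/s
Case 2: Q = 4.749 L/s
Case 3: Q = 35.93 L/s
Ranking (highest first): 3, 1, 2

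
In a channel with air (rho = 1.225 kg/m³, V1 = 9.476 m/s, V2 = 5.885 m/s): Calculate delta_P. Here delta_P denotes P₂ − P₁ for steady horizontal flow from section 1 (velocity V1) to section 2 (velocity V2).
Formula: \Delta P = \frac{1}{2} \rho (V_1^2 - V_2^2)
delta_P = 0.5·1.225·(9.476² − 5.885²)/1000 = 0.03379 kPa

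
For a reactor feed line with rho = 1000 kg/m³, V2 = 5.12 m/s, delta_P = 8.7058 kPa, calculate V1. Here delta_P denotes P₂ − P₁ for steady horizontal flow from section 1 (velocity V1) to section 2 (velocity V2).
Formula: \Delta P = \frac{1}{2} \rho (V_1^2 - V_2^2)
Substituting knowns: 8.7058 = 0.5·1000·(V1² − 5.12²)/1000
Solving for V1: V1 = √(5.12² + 2·(8.7058·1000)/1000) = 6.605 m/s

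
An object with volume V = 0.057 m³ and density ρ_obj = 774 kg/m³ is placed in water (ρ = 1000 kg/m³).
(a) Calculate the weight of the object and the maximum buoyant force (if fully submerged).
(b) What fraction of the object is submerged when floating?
(a) W=rho_obj*g*V=774*9.81*0.057=432.8 N; F_B(max)=rho*g*V=1000*9.81*0.057=559.2 N
(b) Floating fraction=rho_obj/rho=774/1000=0.774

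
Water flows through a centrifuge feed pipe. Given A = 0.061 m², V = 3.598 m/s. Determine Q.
Formula: Q = A V
Q = 0.061·3.598·1000 = 219.5 L/s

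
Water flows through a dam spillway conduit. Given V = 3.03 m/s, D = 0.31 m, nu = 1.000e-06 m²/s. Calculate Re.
Formula: Re = \frac{V D}{\nu}
Re = 3.03·0.31/1.000e-06 = 939300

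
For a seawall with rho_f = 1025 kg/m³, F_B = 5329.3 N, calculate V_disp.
Formula: F_B = \rho_f g V_{disp}
Substituting knowns: 5329.3 = 1025·9.81·V_disp
Solving for V_disp: V_disp = 5329.3/(1025·9.81) = 0.53 m³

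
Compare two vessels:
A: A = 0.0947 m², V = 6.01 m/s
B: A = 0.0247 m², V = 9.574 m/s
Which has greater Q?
Q(A) = 569.1 L/s, Q(B) = 236.5 L/s. Answer: A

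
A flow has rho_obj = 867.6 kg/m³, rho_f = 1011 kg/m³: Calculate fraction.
Formula: f_{sub} = \frac{\rho_{obj}}{\rho_f}
fraction = 867.6/1011 = 0.8582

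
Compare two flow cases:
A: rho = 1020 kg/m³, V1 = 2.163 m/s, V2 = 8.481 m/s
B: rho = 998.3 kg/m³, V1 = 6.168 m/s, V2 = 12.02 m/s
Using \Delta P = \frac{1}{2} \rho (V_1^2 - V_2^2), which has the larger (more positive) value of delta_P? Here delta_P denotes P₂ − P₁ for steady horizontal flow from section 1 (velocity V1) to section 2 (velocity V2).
delta_P(A) = -34.3 kPa, delta_P(B) = -53.13 kPa. Answer: A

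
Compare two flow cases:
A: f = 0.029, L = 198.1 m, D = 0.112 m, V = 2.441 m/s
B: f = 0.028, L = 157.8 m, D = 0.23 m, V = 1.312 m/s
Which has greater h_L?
h_L(A) = 15.58 m, h_L(B) = 1.685 m. Answer: A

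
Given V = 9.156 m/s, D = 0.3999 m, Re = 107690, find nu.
Formula: Re = \frac{V D}{\nu}
Substituting knowns: 107690 = 9.156·0.3999/nu
Solving for nu: nu = 9.156·0.3999/107690 = 3.400e-05 m²/s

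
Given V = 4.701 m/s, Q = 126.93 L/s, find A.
Formula: Q = A V
Substituting knowns: 126.93 = A·4.701·1000
Solving for A: A = (126.93/1000)/4.701 = 0.027 m²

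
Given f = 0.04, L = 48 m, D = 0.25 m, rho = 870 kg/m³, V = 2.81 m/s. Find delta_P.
Formula: \Delta P = f \frac{L}{D} \frac{\rho V^2}{2}
delta_P = 0.04·(48/0.25)·0.5·870·2.81²/1000 = 26.38 kPa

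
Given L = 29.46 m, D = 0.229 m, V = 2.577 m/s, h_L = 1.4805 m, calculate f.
Formula: h_L = f \frac{L}{D} \frac{V^2}{2g}
Substituting knowns: 1.4805 = f·(29.46/0.229)·2.577²/(2·9.81)
Solving for f: f = 1.4805·2·9.81/((29.46/0.229)·2.577²) = 0.034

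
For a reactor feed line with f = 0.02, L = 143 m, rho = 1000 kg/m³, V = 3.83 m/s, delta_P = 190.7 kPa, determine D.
Formula: \Delta P = f \frac{L}{D} \frac{\rho V^2}{2}
Substituting knowns: 190.7 = 0.02·(143/D)·0.5·1000·3.83²/1000
Solving for D: D = 0.02·143·0.5·1000·3.83²/(190.7·1000) = 0.11 m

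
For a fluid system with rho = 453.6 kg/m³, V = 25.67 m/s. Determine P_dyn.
Formula: P_{dyn} = \frac{1}{2} \rho V^2
P_dyn = 0.5·453.6·25.67²/1000 = 149.4 kPa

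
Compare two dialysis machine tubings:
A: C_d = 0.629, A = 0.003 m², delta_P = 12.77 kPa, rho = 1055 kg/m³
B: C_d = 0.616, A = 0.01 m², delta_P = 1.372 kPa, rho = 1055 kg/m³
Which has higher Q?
Q(A) = 9.284 L/s, Q(B) = 9.935 L/s. Answer: B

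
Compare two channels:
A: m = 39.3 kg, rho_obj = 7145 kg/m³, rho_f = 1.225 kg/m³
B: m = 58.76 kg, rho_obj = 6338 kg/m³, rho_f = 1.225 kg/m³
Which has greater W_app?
W_app(A) = 385.5 N, W_app(B) = 576.3 N. Answer: B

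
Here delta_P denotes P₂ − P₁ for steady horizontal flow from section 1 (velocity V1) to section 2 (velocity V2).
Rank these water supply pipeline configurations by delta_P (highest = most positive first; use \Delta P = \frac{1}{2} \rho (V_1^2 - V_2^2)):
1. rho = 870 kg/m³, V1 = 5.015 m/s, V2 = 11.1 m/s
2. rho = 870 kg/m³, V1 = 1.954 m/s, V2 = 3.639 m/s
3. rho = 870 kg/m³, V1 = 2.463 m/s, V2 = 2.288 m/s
Case 1: delta_P = -42.66 kPa
Case 2: delta_P = -4.1 kPa
Case 3: delta_P = 0.3617 kPa
Ranking (highest first): 3, 2, 1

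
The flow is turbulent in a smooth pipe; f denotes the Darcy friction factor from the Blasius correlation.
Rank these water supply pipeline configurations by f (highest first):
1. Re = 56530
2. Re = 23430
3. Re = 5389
Case 1: f = 0.02049
Case 2: f = 0.02554
Case 3: f = 0.03688
Ranking (highest first): 3, 2, 1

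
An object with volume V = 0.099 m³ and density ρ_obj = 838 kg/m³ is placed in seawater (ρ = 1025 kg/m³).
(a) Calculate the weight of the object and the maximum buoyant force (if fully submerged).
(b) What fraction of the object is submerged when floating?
(a) W=rho_obj*g*V=838*9.81*0.099=813.9 N; F_B(max)=rho*g*V=1025*9.81*0.099=995.5 N
(b) Floating fraction=rho_obj/rho=838/1025=0.818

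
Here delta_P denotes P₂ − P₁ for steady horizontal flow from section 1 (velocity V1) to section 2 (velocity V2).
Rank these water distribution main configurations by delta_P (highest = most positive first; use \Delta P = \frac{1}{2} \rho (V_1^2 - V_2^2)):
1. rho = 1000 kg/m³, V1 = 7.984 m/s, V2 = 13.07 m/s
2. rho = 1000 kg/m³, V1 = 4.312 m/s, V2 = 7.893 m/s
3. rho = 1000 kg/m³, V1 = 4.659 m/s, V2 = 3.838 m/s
Case 1: delta_P = -53.54 kPa
Case 2: delta_P = -21.85 kPa
Case 3: delta_P = 3.488 kPa
Ranking (highest first): 3, 2, 1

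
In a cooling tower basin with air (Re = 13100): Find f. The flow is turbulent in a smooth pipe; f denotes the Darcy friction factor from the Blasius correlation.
Formula: f = \frac{0.316}{Re^{0.25}}
f = 0.316/13100^0.25 = 0.02954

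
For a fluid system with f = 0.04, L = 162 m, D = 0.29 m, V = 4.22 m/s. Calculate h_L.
Formula: h_L = f \frac{L}{D} \frac{V^2}{2g}
h_L = 0.04·(162/0.29)·4.22²/(2·9.81) = 20.28 m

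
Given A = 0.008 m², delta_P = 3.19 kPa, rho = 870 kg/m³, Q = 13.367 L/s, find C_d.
Formula: Q = C_d A \sqrt{\frac{2 \Delta P}{\rho}}
Substituting knowns: 13.367 = C_d·0.008·√(2·(3.19·1000)/870)·1000
Solving for C_d: C_d = (13.367/1000)/(0.008·√(2·(3.19·1000)/870)) = 0.617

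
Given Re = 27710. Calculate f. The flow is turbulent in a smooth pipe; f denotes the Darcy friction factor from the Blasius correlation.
Formula: f = \frac{0.316}{Re^{0.25}}
f = 0.316/27710^0.25 = 0.02449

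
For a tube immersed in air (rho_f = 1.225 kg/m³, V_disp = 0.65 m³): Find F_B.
Formula: F_B = \rho_f g V_{disp}
F_B = 1.225·9.81·0.65 = 7.811 N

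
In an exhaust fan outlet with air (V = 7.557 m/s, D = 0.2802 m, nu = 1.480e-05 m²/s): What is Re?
Formula: Re = \frac{V D}{\nu}
Re = 7.557·0.2802/1.480e-05 = 143072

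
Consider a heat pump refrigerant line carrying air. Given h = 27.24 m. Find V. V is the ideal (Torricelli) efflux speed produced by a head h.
Formula: V = \sqrt{2 g h}
V = √(2·9.81·27.24) = 23.12 m/s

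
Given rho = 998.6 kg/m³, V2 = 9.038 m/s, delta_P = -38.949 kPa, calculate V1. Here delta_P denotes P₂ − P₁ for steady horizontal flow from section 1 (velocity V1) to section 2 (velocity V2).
Formula: \Delta P = \frac{1}{2} \rho (V_1^2 - V_2^2)
Substituting knowns: -38.949 = 0.5·998.6·(V1² − 9.038²)/1000
Solving for V1: V1 = √(9.038² + 2·(-38.949·1000)/998.6) = 1.918 m/s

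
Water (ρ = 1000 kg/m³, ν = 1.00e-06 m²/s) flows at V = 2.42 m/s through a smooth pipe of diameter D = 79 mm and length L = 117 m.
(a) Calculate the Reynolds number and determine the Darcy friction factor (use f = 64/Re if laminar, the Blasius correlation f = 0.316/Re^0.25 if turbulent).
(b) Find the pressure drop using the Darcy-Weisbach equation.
(a) Re = V·D/ν = 2.42·0.079/1.00e-06 = 191180 → turbulent (Re > 4000); f = 0.316/Re^0.25 = 0.316/191180^0.25 = 0.015112 (Blasius is strictly valid for Re ≲ 1e5; used here as the smooth-pipe estimate the problem specifies)
(b) Darcy-Weisbach: ΔP = f·(L/D)·½ρV²/1000 = 0.015112·(117/0.079)·½·1000·2.42²/1000 = 65.54 kPa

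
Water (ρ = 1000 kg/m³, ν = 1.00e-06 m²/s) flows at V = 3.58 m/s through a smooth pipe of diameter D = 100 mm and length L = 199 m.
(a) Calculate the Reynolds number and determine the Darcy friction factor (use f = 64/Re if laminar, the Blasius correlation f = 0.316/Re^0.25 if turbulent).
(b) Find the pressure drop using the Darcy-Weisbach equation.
(a) Re = V·D/ν = 3.58·0.1/1.00e-06 = 358000 → turbulent (Re > 4000); f = 0.316/Re^0.25 = 0.316/358000^0.25 = 0.012919 (Blasius is strictly valid for Re ≲ 1e5; used here as the smooth-pipe estimate the problem specifies)
(b) Darcy-Weisbach: ΔP = f·(L/D)·½ρV²/1000 = 0.012919·(199/0.100)·½·1000·3.58²/1000 = 164.7 kPa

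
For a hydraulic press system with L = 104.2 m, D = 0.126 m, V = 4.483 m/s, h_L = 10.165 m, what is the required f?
Formula: h_L = f \frac{L}{D} \frac{V^2}{2g}
Substituting knowns: 10.165 = f·(104.2/0.126)·4.483²/(2·9.81)
Solving for f: f = 10.165·2·9.81/((104.2/0.126)·4.483²) = 0.012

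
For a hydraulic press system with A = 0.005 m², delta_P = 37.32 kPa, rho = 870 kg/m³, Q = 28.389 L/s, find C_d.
Formula: Q = C_d A \sqrt{\frac{2 \Delta P}{\rho}}
Substituting knowns: 28.389 = C_d·0.005·√(2·(37.32·1000)/870)·1000
Solving for C_d: C_d = (28.389/1000)/(0.005·√(2·(37.32·1000)/870)) = 0.613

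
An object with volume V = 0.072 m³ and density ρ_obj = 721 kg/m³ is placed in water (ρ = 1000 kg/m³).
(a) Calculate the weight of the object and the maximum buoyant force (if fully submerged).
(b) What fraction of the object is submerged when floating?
(a) W=rho_obj*g*V=721*9.81*0.072=509.3 N; F_B(max)=rho*g*V=1000*9.81*0.072=706.3 N
(b) Floating fraction=rho_obj/rho=721/1000=0.721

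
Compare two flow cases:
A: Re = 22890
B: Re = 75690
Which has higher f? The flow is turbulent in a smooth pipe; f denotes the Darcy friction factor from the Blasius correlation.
f(A) = 0.02569, f(B) = 0.01905. Answer: A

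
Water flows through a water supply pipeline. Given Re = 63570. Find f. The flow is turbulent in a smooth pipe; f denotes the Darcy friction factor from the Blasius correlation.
Formula: f = \frac{0.316}{Re^{0.25}}
f = 0.316/63570^0.25 = 0.0199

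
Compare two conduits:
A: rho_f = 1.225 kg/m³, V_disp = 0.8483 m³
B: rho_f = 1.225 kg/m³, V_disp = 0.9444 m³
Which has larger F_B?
F_B(A) = 10.19 N, F_B(B) = 11.35 N. Answer: B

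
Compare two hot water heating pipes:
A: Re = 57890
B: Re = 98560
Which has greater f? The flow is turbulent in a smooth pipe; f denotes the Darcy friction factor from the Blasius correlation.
f(A) = 0.02037, f(B) = 0.01783. Answer: A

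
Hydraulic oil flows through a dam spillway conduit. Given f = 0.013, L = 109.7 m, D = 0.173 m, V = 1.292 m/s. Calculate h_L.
Formula: h_L = f \frac{L}{D} \frac{V^2}{2g}
h_L = 0.013·(109.7/0.173)·1.292²/(2·9.81) = 0.7013 m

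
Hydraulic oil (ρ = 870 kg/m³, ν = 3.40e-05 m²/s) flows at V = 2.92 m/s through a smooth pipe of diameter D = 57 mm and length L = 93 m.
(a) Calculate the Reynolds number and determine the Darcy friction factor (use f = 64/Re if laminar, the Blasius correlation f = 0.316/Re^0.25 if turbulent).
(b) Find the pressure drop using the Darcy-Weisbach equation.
(a) Re = V·D/ν = 2.92·0.057/3.40e-05 = 4895.3 → turbulent (Re > 4000); f = 0.316/Re^0.25 = 0.316/4895.3^0.25 = 0.037778
(b) Darcy-Weisbach: ΔP = f·(L/D)·½ρV²/1000 = 0.037778·(93/0.057)·½·870·2.92²/1000 = 228.6 kPa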